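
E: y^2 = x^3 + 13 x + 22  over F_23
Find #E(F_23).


For each x in F_23, count y with y^2 = x^3 + 13 x + 22 mod 23:
  x = 1: RHS = 13, y in [6, 17]  -> 2 point(s)
  x = 4: RHS = 0, y in [0]  -> 1 point(s)
  x = 10: RHS = 2, y in [5, 18]  -> 2 point(s)
  x = 11: RHS = 1, y in [1, 22]  -> 2 point(s)
  x = 14: RHS = 4, y in [2, 21]  -> 2 point(s)
  x = 15: RHS = 4, y in [2, 21]  -> 2 point(s)
  x = 16: RHS = 2, y in [5, 18]  -> 2 point(s)
  x = 17: RHS = 4, y in [2, 21]  -> 2 point(s)
  x = 18: RHS = 16, y in [4, 19]  -> 2 point(s)
  x = 20: RHS = 2, y in [5, 18]  -> 2 point(s)
  x = 22: RHS = 8, y in [10, 13]  -> 2 point(s)
Affine points: 21. Add the point at infinity: total = 22.

#E(F_23) = 22


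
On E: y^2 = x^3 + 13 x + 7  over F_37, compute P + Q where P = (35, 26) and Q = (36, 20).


P != Q, so use the chord formula.
s = (y2 - y1) / (x2 - x1) = (31) / (1) mod 37 = 31
x3 = s^2 - x1 - x2 mod 37 = 31^2 - 35 - 36 = 2
y3 = s (x1 - x3) - y1 mod 37 = 31 * (35 - 2) - 26 = 35

P + Q = (2, 35)


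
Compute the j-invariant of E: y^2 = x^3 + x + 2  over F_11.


Delta = -16(4 a^3 + 27 b^2) mod 11 = 1
-1728 * (4 a)^3 = -1728 * (4*1)^3 mod 11 = 2
j = 2 * 1^(-1) mod 11 = 2

j = 2 (mod 11)


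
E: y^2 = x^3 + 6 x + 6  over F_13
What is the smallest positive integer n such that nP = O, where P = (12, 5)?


Compute successive multiples of P until we hit O:
  1P = (12, 5)
  2P = (11, 5)
  3P = (3, 8)
  4P = (1, 0)
  5P = (3, 5)
  6P = (11, 8)
  7P = (12, 8)
  8P = O

ord(P) = 8


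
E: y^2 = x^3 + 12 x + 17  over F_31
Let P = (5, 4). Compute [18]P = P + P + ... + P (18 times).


k = 18 = 10010_2 (binary, LSB first: 01001)
Double-and-add from P = (5, 4):
  bit 0 = 0: acc unchanged = O
  bit 1 = 1: acc = O + (8, 6) = (8, 6)
  bit 2 = 0: acc unchanged = (8, 6)
  bit 3 = 0: acc unchanged = (8, 6)
  bit 4 = 1: acc = (8, 6) + (7, 17) = (13, 18)

18P = (13, 18)


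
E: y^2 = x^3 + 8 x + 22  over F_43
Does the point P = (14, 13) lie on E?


Check whether y^2 = x^3 + 8 x + 22 (mod 43) for (x, y) = (14, 13).
LHS: y^2 = 13^2 mod 43 = 40
RHS: x^3 + 8 x + 22 = 14^3 + 8*14 + 22 mod 43 = 40
LHS = RHS

Yes, on the curve


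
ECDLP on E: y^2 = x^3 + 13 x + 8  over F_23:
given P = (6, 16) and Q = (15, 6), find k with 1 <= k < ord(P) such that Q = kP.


Enumerate multiples of P until we hit Q = (15, 6):
  1P = (6, 16)
  2P = (14, 17)
  3P = (12, 12)
  4P = (8, 16)
  5P = (9, 7)
  6P = (17, 17)
  7P = (4, 3)
  8P = (15, 6)
Match found at i = 8.

k = 8


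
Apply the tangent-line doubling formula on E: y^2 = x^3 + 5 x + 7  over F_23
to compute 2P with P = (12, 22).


Doubling: s = (3 x1^2 + a) / (2 y1)
s = (3*12^2 + 5) / (2*22) mod 23 = 0
x3 = s^2 - 2 x1 mod 23 = 0^2 - 2*12 = 22
y3 = s (x1 - x3) - y1 mod 23 = 0 * (12 - 22) - 22 = 1

2P = (22, 1)


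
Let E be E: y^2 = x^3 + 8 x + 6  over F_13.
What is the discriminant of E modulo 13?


4 a^3 + 27 b^2 = 4*8^3 + 27*6^2 = 2048 + 972 = 3020
Delta = -16 * (3020) = -48320
Delta mod 13 = 1

Delta = 1 (mod 13)


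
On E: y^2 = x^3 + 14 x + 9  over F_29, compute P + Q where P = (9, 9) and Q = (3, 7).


P != Q, so use the chord formula.
s = (y2 - y1) / (x2 - x1) = (27) / (23) mod 29 = 10
x3 = s^2 - x1 - x2 mod 29 = 10^2 - 9 - 3 = 1
y3 = s (x1 - x3) - y1 mod 29 = 10 * (9 - 1) - 9 = 13

P + Q = (1, 13)


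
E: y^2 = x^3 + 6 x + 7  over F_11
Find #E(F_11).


For each x in F_11, count y with y^2 = x^3 + 6 x + 7 mod 11:
  x = 1: RHS = 3, y in [5, 6]  -> 2 point(s)
  x = 2: RHS = 5, y in [4, 7]  -> 2 point(s)
  x = 9: RHS = 9, y in [3, 8]  -> 2 point(s)
  x = 10: RHS = 0, y in [0]  -> 1 point(s)
Affine points: 7. Add the point at infinity: total = 8.

#E(F_11) = 8


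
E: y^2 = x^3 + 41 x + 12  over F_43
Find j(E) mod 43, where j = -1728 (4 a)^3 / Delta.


Delta = -16(4 a^3 + 27 b^2) mod 43 = 9
-1728 * (4 a)^3 = -1728 * (4*41)^3 mod 43 = 11
j = 11 * 9^(-1) mod 43 = 6

j = 6 (mod 43)


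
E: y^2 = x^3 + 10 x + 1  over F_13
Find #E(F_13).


For each x in F_13, count y with y^2 = x^3 + 10 x + 1 mod 13:
  x = 0: RHS = 1, y in [1, 12]  -> 2 point(s)
  x = 1: RHS = 12, y in [5, 8]  -> 2 point(s)
  x = 2: RHS = 3, y in [4, 9]  -> 2 point(s)
  x = 4: RHS = 1, y in [1, 12]  -> 2 point(s)
  x = 6: RHS = 4, y in [2, 11]  -> 2 point(s)
  x = 9: RHS = 1, y in [1, 12]  -> 2 point(s)
  x = 10: RHS = 9, y in [3, 10]  -> 2 point(s)
  x = 11: RHS = 12, y in [5, 8]  -> 2 point(s)
  x = 12: RHS = 3, y in [4, 9]  -> 2 point(s)
Affine points: 18. Add the point at infinity: total = 19.

#E(F_13) = 19


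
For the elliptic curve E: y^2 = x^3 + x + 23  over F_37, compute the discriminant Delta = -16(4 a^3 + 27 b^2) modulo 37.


4 a^3 + 27 b^2 = 4*1^3 + 27*23^2 = 4 + 14283 = 14287
Delta = -16 * (14287) = -228592
Delta mod 37 = 31

Delta = 31 (mod 37)


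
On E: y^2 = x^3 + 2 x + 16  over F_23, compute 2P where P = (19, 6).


Doubling: s = (3 x1^2 + a) / (2 y1)
s = (3*19^2 + 2) / (2*6) mod 23 = 8
x3 = s^2 - 2 x1 mod 23 = 8^2 - 2*19 = 3
y3 = s (x1 - x3) - y1 mod 23 = 8 * (19 - 3) - 6 = 7

2P = (3, 7)


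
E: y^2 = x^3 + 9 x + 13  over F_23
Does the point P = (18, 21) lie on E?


Check whether y^2 = x^3 + 9 x + 13 (mod 23) for (x, y) = (18, 21).
LHS: y^2 = 21^2 mod 23 = 4
RHS: x^3 + 9 x + 13 = 18^3 + 9*18 + 13 mod 23 = 4
LHS = RHS

Yes, on the curve


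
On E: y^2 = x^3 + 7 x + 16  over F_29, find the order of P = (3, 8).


Compute successive multiples of P until we hit O:
  1P = (3, 8)
  2P = (18, 0)
  3P = (3, 21)
  4P = O

ord(P) = 4


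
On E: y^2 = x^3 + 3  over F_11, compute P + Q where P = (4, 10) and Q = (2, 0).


P != Q, so use the chord formula.
s = (y2 - y1) / (x2 - x1) = (1) / (9) mod 11 = 5
x3 = s^2 - x1 - x2 mod 11 = 5^2 - 4 - 2 = 8
y3 = s (x1 - x3) - y1 mod 11 = 5 * (4 - 8) - 10 = 3

P + Q = (8, 3)


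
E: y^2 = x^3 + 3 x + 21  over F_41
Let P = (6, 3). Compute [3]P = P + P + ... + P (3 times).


k = 3 = 11_2 (binary, LSB first: 11)
Double-and-add from P = (6, 3):
  bit 0 = 1: acc = O + (6, 3) = (6, 3)
  bit 1 = 1: acc = (6, 3) + (33, 10) = (33, 31)

3P = (33, 31)


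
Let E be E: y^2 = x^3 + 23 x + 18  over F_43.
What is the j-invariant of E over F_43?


Delta = -16(4 a^3 + 27 b^2) mod 43 = 39
-1728 * (4 a)^3 = -1728 * (4*23)^3 mod 43 = 35
j = 35 * 39^(-1) mod 43 = 2

j = 2 (mod 43)


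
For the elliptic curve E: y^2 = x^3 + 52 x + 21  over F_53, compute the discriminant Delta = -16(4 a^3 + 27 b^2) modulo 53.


4 a^3 + 27 b^2 = 4*52^3 + 27*21^2 = 562432 + 11907 = 574339
Delta = -16 * (574339) = -9189424
Delta mod 53 = 34

Delta = 34 (mod 53)


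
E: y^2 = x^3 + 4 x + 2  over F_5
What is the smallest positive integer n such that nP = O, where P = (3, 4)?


Compute successive multiples of P until we hit O:
  1P = (3, 4)
  2P = (3, 1)
  3P = O

ord(P) = 3


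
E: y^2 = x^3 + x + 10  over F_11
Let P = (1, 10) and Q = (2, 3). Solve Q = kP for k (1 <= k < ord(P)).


Enumerate multiples of P until we hit Q = (2, 3):
  1P = (1, 10)
  2P = (2, 3)
Match found at i = 2.

k = 2


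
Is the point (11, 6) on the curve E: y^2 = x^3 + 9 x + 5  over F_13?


Check whether y^2 = x^3 + 9 x + 5 (mod 13) for (x, y) = (11, 6).
LHS: y^2 = 6^2 mod 13 = 10
RHS: x^3 + 9 x + 5 = 11^3 + 9*11 + 5 mod 13 = 5
LHS != RHS

No, not on the curve


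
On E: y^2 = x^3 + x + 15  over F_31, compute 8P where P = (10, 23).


k = 8 = 1000_2 (binary, LSB first: 0001)
Double-and-add from P = (10, 23):
  bit 0 = 0: acc unchanged = O
  bit 1 = 0: acc unchanged = O
  bit 2 = 0: acc unchanged = O
  bit 3 = 1: acc = O + (16, 2) = (16, 2)

8P = (16, 2)


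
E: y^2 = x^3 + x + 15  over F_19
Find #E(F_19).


For each x in F_19, count y with y^2 = x^3 + 1 x + 15 mod 19:
  x = 1: RHS = 17, y in [6, 13]  -> 2 point(s)
  x = 2: RHS = 6, y in [5, 14]  -> 2 point(s)
  x = 3: RHS = 7, y in [8, 11]  -> 2 point(s)
  x = 4: RHS = 7, y in [8, 11]  -> 2 point(s)
  x = 6: RHS = 9, y in [3, 16]  -> 2 point(s)
  x = 7: RHS = 4, y in [2, 17]  -> 2 point(s)
  x = 12: RHS = 7, y in [8, 11]  -> 2 point(s)
  x = 15: RHS = 4, y in [2, 17]  -> 2 point(s)
  x = 16: RHS = 4, y in [2, 17]  -> 2 point(s)
  x = 17: RHS = 5, y in [9, 10]  -> 2 point(s)
Affine points: 20. Add the point at infinity: total = 21.

#E(F_19) = 21


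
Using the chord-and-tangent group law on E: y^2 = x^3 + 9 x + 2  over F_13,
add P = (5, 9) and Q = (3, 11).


P != Q, so use the chord formula.
s = (y2 - y1) / (x2 - x1) = (2) / (11) mod 13 = 12
x3 = s^2 - x1 - x2 mod 13 = 12^2 - 5 - 3 = 6
y3 = s (x1 - x3) - y1 mod 13 = 12 * (5 - 6) - 9 = 5

P + Q = (6, 5)


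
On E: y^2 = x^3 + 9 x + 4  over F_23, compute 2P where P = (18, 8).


Doubling: s = (3 x1^2 + a) / (2 y1)
s = (3*18^2 + 9) / (2*8) mod 23 = 11
x3 = s^2 - 2 x1 mod 23 = 11^2 - 2*18 = 16
y3 = s (x1 - x3) - y1 mod 23 = 11 * (18 - 16) - 8 = 14

2P = (16, 14)


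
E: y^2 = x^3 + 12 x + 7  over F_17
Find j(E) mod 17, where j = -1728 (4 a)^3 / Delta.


Delta = -16(4 a^3 + 27 b^2) mod 17 = 7
-1728 * (4 a)^3 = -1728 * (4*12)^3 mod 17 = 8
j = 8 * 7^(-1) mod 17 = 6

j = 6 (mod 17)


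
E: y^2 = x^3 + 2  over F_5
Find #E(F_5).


For each x in F_5, count y with y^2 = x^3 + 0 x + 2 mod 5:
  x = 2: RHS = 0, y in [0]  -> 1 point(s)
  x = 3: RHS = 4, y in [2, 3]  -> 2 point(s)
  x = 4: RHS = 1, y in [1, 4]  -> 2 point(s)
Affine points: 5. Add the point at infinity: total = 6.

#E(F_5) = 6


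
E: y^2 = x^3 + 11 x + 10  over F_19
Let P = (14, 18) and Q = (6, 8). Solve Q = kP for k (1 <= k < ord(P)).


Enumerate multiples of P until we hit Q = (6, 8):
  1P = (14, 18)
  2P = (16, 11)
  3P = (6, 11)
  4P = (6, 8)
Match found at i = 4.

k = 4


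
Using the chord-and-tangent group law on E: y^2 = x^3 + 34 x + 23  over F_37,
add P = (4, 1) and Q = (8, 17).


P != Q, so use the chord formula.
s = (y2 - y1) / (x2 - x1) = (16) / (4) mod 37 = 4
x3 = s^2 - x1 - x2 mod 37 = 4^2 - 4 - 8 = 4
y3 = s (x1 - x3) - y1 mod 37 = 4 * (4 - 4) - 1 = 36

P + Q = (4, 36)


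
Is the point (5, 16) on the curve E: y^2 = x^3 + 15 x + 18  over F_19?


Check whether y^2 = x^3 + 15 x + 18 (mod 19) for (x, y) = (5, 16).
LHS: y^2 = 16^2 mod 19 = 9
RHS: x^3 + 15 x + 18 = 5^3 + 15*5 + 18 mod 19 = 9
LHS = RHS

Yes, on the curve


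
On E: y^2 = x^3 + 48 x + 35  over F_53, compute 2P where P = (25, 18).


Doubling: s = (3 x1^2 + a) / (2 y1)
s = (3*25^2 + 48) / (2*18) mod 53 = 49
x3 = s^2 - 2 x1 mod 53 = 49^2 - 2*25 = 19
y3 = s (x1 - x3) - y1 mod 53 = 49 * (25 - 19) - 18 = 11

2P = (19, 11)


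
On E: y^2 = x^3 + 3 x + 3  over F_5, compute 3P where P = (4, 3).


k = 3 = 11_2 (binary, LSB first: 11)
Double-and-add from P = (4, 3):
  bit 0 = 1: acc = O + (4, 3) = (4, 3)
  bit 1 = 1: acc = (4, 3) + (3, 3) = (3, 2)

3P = (3, 2)


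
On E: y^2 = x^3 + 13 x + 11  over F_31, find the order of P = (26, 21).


Compute successive multiples of P until we hit O:
  1P = (26, 21)
  2P = (12, 29)
  3P = (18, 1)
  4P = (1, 26)
  5P = (9, 19)
  6P = (15, 4)
  7P = (28, 21)
  8P = (8, 10)
  ... (continuing to 37P)
  37P = O

ord(P) = 37


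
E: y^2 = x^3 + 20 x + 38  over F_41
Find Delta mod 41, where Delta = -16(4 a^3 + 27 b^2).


4 a^3 + 27 b^2 = 4*20^3 + 27*38^2 = 32000 + 38988 = 70988
Delta = -16 * (70988) = -1135808
Delta mod 41 = 15

Delta = 15 (mod 41)


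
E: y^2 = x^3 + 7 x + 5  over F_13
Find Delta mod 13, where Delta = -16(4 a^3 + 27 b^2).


4 a^3 + 27 b^2 = 4*7^3 + 27*5^2 = 1372 + 675 = 2047
Delta = -16 * (2047) = -32752
Delta mod 13 = 8

Delta = 8 (mod 13)


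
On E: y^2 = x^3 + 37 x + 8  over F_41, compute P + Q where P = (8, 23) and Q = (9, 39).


P != Q, so use the chord formula.
s = (y2 - y1) / (x2 - x1) = (16) / (1) mod 41 = 16
x3 = s^2 - x1 - x2 mod 41 = 16^2 - 8 - 9 = 34
y3 = s (x1 - x3) - y1 mod 41 = 16 * (8 - 34) - 23 = 12

P + Q = (34, 12)


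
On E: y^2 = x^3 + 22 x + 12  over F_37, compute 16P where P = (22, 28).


k = 16 = 10000_2 (binary, LSB first: 00001)
Double-and-add from P = (22, 28):
  bit 0 = 0: acc unchanged = O
  bit 1 = 0: acc unchanged = O
  bit 2 = 0: acc unchanged = O
  bit 3 = 0: acc unchanged = O
  bit 4 = 1: acc = O + (7, 19) = (7, 19)

16P = (7, 19)


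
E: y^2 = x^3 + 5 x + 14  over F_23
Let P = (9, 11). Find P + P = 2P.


Doubling: s = (3 x1^2 + a) / (2 y1)
s = (3*9^2 + 5) / (2*11) mod 23 = 5
x3 = s^2 - 2 x1 mod 23 = 5^2 - 2*9 = 7
y3 = s (x1 - x3) - y1 mod 23 = 5 * (9 - 7) - 11 = 22

2P = (7, 22)


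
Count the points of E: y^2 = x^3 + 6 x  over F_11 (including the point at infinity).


For each x in F_11, count y with y^2 = x^3 + 6 x + 0 mod 11:
  x = 0: RHS = 0, y in [0]  -> 1 point(s)
  x = 2: RHS = 9, y in [3, 8]  -> 2 point(s)
  x = 3: RHS = 1, y in [1, 10]  -> 2 point(s)
  x = 4: RHS = 0, y in [0]  -> 1 point(s)
  x = 5: RHS = 1, y in [1, 10]  -> 2 point(s)
  x = 7: RHS = 0, y in [0]  -> 1 point(s)
  x = 10: RHS = 4, y in [2, 9]  -> 2 point(s)
Affine points: 11. Add the point at infinity: total = 12.

#E(F_11) = 12


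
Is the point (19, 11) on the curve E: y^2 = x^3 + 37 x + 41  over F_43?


Check whether y^2 = x^3 + 37 x + 41 (mod 43) for (x, y) = (19, 11).
LHS: y^2 = 11^2 mod 43 = 35
RHS: x^3 + 37 x + 41 = 19^3 + 37*19 + 41 mod 43 = 35
LHS = RHS

Yes, on the curve


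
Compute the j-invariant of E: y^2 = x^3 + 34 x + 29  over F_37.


Delta = -16(4 a^3 + 27 b^2) mod 37 = 17
-1728 * (4 a)^3 = -1728 * (4*34)^3 mod 37 = 10
j = 10 * 17^(-1) mod 37 = 18

j = 18 (mod 37)


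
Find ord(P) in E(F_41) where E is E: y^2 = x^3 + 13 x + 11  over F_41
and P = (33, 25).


Compute successive multiples of P until we hit O:
  1P = (33, 25)
  2P = (16, 16)
  3P = (12, 3)
  4P = (5, 18)
  5P = (21, 19)
  6P = (18, 3)
  7P = (6, 31)
  8P = (39, 31)
  ... (continuing to 47P)
  47P = O

ord(P) = 47


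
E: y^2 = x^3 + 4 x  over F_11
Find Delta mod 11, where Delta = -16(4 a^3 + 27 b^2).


4 a^3 + 27 b^2 = 4*4^3 + 27*0^2 = 256 + 0 = 256
Delta = -16 * (256) = -4096
Delta mod 11 = 7

Delta = 7 (mod 11)


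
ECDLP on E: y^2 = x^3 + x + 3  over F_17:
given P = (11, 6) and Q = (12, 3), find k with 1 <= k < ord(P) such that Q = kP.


Enumerate multiples of P until we hit Q = (12, 3):
  1P = (11, 6)
  2P = (16, 1)
  3P = (8, 8)
  4P = (6, 2)
  5P = (2, 8)
  6P = (3, 13)
  7P = (12, 14)
  8P = (7, 9)
  9P = (7, 8)
  10P = (12, 3)
Match found at i = 10.

k = 10


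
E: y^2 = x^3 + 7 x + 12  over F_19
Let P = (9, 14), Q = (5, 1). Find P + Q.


P != Q, so use the chord formula.
s = (y2 - y1) / (x2 - x1) = (6) / (15) mod 19 = 8
x3 = s^2 - x1 - x2 mod 19 = 8^2 - 9 - 5 = 12
y3 = s (x1 - x3) - y1 mod 19 = 8 * (9 - 12) - 14 = 0

P + Q = (12, 0)


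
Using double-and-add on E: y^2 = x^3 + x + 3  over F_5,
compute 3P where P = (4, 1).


k = 3 = 11_2 (binary, LSB first: 11)
Double-and-add from P = (4, 1):
  bit 0 = 1: acc = O + (4, 1) = (4, 1)
  bit 1 = 1: acc = (4, 1) + (1, 0) = (4, 4)

3P = (4, 4)


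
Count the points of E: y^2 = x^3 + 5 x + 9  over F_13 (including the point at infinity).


For each x in F_13, count y with y^2 = x^3 + 5 x + 9 mod 13:
  x = 0: RHS = 9, y in [3, 10]  -> 2 point(s)
  x = 2: RHS = 1, y in [1, 12]  -> 2 point(s)
  x = 3: RHS = 12, y in [5, 8]  -> 2 point(s)
  x = 5: RHS = 3, y in [4, 9]  -> 2 point(s)
  x = 7: RHS = 10, y in [6, 7]  -> 2 point(s)
  x = 9: RHS = 3, y in [4, 9]  -> 2 point(s)
  x = 11: RHS = 4, y in [2, 11]  -> 2 point(s)
  x = 12: RHS = 3, y in [4, 9]  -> 2 point(s)
Affine points: 16. Add the point at infinity: total = 17.

#E(F_13) = 17


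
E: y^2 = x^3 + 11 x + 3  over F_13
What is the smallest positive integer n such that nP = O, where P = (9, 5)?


Compute successive multiples of P until we hit O:
  1P = (9, 5)
  2P = (12, 2)
  3P = (6, 5)
  4P = (11, 8)
  5P = (5, 1)
  6P = (0, 4)
  7P = (0, 9)
  8P = (5, 12)
  ... (continuing to 13P)
  13P = O

ord(P) = 13


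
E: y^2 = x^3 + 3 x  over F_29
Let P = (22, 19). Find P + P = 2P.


Doubling: s = (3 x1^2 + a) / (2 y1)
s = (3*22^2 + 3) / (2*19) mod 29 = 7
x3 = s^2 - 2 x1 mod 29 = 7^2 - 2*22 = 5
y3 = s (x1 - x3) - y1 mod 29 = 7 * (22 - 5) - 19 = 13

2P = (5, 13)


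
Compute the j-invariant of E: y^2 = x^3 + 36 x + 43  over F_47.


Delta = -16(4 a^3 + 27 b^2) mod 47 = 17
-1728 * (4 a)^3 = -1728 * (4*36)^3 mod 47 = 15
j = 15 * 17^(-1) mod 47 = 23

j = 23 (mod 47)


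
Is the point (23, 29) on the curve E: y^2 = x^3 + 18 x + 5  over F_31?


Check whether y^2 = x^3 + 18 x + 5 (mod 31) for (x, y) = (23, 29).
LHS: y^2 = 29^2 mod 31 = 4
RHS: x^3 + 18 x + 5 = 23^3 + 18*23 + 5 mod 31 = 0
LHS != RHS

No, not on the curve


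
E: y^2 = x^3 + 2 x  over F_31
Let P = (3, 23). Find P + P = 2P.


Doubling: s = (3 x1^2 + a) / (2 y1)
s = (3*3^2 + 2) / (2*23) mod 31 = 4
x3 = s^2 - 2 x1 mod 31 = 4^2 - 2*3 = 10
y3 = s (x1 - x3) - y1 mod 31 = 4 * (3 - 10) - 23 = 11

2P = (10, 11)


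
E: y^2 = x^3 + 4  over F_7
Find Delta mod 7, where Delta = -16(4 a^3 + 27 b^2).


4 a^3 + 27 b^2 = 4*0^3 + 27*4^2 = 0 + 432 = 432
Delta = -16 * (432) = -6912
Delta mod 7 = 4

Delta = 4 (mod 7)


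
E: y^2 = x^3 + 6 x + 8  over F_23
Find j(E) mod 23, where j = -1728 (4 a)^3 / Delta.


Delta = -16(4 a^3 + 27 b^2) mod 23 = 20
-1728 * (4 a)^3 = -1728 * (4*6)^3 mod 23 = 20
j = 20 * 20^(-1) mod 23 = 1

j = 1 (mod 23)


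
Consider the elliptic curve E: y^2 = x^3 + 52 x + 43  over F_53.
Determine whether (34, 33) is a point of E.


Check whether y^2 = x^3 + 52 x + 43 (mod 53) for (x, y) = (34, 33).
LHS: y^2 = 33^2 mod 53 = 29
RHS: x^3 + 52 x + 43 = 34^3 + 52*34 + 43 mod 53 = 40
LHS != RHS

No, not on the curve


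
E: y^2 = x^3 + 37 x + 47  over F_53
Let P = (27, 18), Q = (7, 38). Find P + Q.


P != Q, so use the chord formula.
s = (y2 - y1) / (x2 - x1) = (20) / (33) mod 53 = 52
x3 = s^2 - x1 - x2 mod 53 = 52^2 - 27 - 7 = 20
y3 = s (x1 - x3) - y1 mod 53 = 52 * (27 - 20) - 18 = 28

P + Q = (20, 28)


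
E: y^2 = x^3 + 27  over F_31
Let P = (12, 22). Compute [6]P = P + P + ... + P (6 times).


k = 6 = 110_2 (binary, LSB first: 011)
Double-and-add from P = (12, 22):
  bit 0 = 0: acc unchanged = O
  bit 1 = 1: acc = O + (25, 11) = (25, 11)
  bit 2 = 1: acc = (25, 11) + (1, 11) = (5, 20)

6P = (5, 20)


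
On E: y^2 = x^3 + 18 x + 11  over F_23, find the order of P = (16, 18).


Compute successive multiples of P until we hit O:
  1P = (16, 18)
  2P = (16, 5)
  3P = O

ord(P) = 3


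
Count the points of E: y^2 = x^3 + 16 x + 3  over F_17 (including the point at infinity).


For each x in F_17, count y with y^2 = x^3 + 16 x + 3 mod 17:
  x = 2: RHS = 9, y in [3, 14]  -> 2 point(s)
  x = 5: RHS = 4, y in [2, 15]  -> 2 point(s)
  x = 6: RHS = 9, y in [3, 14]  -> 2 point(s)
  x = 7: RHS = 16, y in [4, 13]  -> 2 point(s)
  x = 9: RHS = 9, y in [3, 14]  -> 2 point(s)
  x = 12: RHS = 2, y in [6, 11]  -> 2 point(s)
  x = 14: RHS = 13, y in [8, 9]  -> 2 point(s)
Affine points: 14. Add the point at infinity: total = 15.

#E(F_17) = 15


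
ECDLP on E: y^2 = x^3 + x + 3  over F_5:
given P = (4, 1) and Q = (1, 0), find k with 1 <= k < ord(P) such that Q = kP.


Enumerate multiples of P until we hit Q = (1, 0):
  1P = (4, 1)
  2P = (1, 0)
Match found at i = 2.

k = 2


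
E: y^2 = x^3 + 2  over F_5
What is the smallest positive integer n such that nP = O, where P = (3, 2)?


Compute successive multiples of P until we hit O:
  1P = (3, 2)
  2P = (3, 3)
  3P = O

ord(P) = 3


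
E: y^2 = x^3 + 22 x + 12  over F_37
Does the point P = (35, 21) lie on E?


Check whether y^2 = x^3 + 22 x + 12 (mod 37) for (x, y) = (35, 21).
LHS: y^2 = 21^2 mod 37 = 34
RHS: x^3 + 22 x + 12 = 35^3 + 22*35 + 12 mod 37 = 34
LHS = RHS

Yes, on the curve


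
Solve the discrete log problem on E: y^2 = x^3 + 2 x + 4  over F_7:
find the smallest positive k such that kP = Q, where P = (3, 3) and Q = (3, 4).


Enumerate multiples of P until we hit Q = (3, 4):
  1P = (3, 3)
  2P = (2, 3)
  3P = (2, 4)
  4P = (3, 4)
Match found at i = 4.

k = 4


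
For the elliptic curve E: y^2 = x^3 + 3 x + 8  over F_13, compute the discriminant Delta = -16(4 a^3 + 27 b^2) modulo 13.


4 a^3 + 27 b^2 = 4*3^3 + 27*8^2 = 108 + 1728 = 1836
Delta = -16 * (1836) = -29376
Delta mod 13 = 4

Delta = 4 (mod 13)


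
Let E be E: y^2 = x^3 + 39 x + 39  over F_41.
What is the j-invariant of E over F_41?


Delta = -16(4 a^3 + 27 b^2) mod 41 = 14
-1728 * (4 a)^3 = -1728 * (4*39)^3 mod 41 = 38
j = 38 * 14^(-1) mod 41 = 32

j = 32 (mod 41)


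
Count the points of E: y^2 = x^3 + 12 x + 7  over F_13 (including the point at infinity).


For each x in F_13, count y with y^2 = x^3 + 12 x + 7 mod 13:
  x = 2: RHS = 0, y in [0]  -> 1 point(s)
  x = 5: RHS = 10, y in [6, 7]  -> 2 point(s)
  x = 6: RHS = 9, y in [3, 10]  -> 2 point(s)
  x = 8: RHS = 4, y in [2, 11]  -> 2 point(s)
  x = 9: RHS = 12, y in [5, 8]  -> 2 point(s)
  x = 10: RHS = 9, y in [3, 10]  -> 2 point(s)
  x = 11: RHS = 1, y in [1, 12]  -> 2 point(s)
Affine points: 13. Add the point at infinity: total = 14.

#E(F_13) = 14


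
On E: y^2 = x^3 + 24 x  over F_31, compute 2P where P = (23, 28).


Doubling: s = (3 x1^2 + a) / (2 y1)
s = (3*23^2 + 24) / (2*28) mod 31 = 26
x3 = s^2 - 2 x1 mod 31 = 26^2 - 2*23 = 10
y3 = s (x1 - x3) - y1 mod 31 = 26 * (23 - 10) - 28 = 0

2P = (10, 0)


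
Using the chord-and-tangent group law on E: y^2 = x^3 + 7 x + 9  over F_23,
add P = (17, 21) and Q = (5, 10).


P != Q, so use the chord formula.
s = (y2 - y1) / (x2 - x1) = (12) / (11) mod 23 = 22
x3 = s^2 - x1 - x2 mod 23 = 22^2 - 17 - 5 = 2
y3 = s (x1 - x3) - y1 mod 23 = 22 * (17 - 2) - 21 = 10

P + Q = (2, 10)


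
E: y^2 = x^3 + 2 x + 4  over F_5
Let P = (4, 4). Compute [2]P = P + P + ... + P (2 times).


k = 2 = 10_2 (binary, LSB first: 01)
Double-and-add from P = (4, 4):
  bit 0 = 0: acc unchanged = O
  bit 1 = 1: acc = O + (2, 1) = (2, 1)

2P = (2, 1)


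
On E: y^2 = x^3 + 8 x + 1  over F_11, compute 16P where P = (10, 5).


k = 16 = 10000_2 (binary, LSB first: 00001)
Double-and-add from P = (10, 5):
  bit 0 = 0: acc unchanged = O
  bit 1 = 0: acc unchanged = O
  bit 2 = 0: acc unchanged = O
  bit 3 = 0: acc unchanged = O
  bit 4 = 1: acc = O + (10, 6) = (10, 6)

16P = (10, 6)


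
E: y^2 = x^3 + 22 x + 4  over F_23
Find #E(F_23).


For each x in F_23, count y with y^2 = x^3 + 22 x + 4 mod 23:
  x = 0: RHS = 4, y in [2, 21]  -> 2 point(s)
  x = 1: RHS = 4, y in [2, 21]  -> 2 point(s)
  x = 4: RHS = 18, y in [8, 15]  -> 2 point(s)
  x = 5: RHS = 9, y in [3, 20]  -> 2 point(s)
  x = 7: RHS = 18, y in [8, 15]  -> 2 point(s)
  x = 8: RHS = 2, y in [5, 18]  -> 2 point(s)
  x = 11: RHS = 13, y in [6, 17]  -> 2 point(s)
  x = 12: RHS = 18, y in [8, 15]  -> 2 point(s)
  x = 13: RHS = 3, y in [7, 16]  -> 2 point(s)
  x = 15: RHS = 6, y in [11, 12]  -> 2 point(s)
  x = 16: RHS = 13, y in [6, 17]  -> 2 point(s)
  x = 17: RHS = 1, y in [1, 22]  -> 2 point(s)
  x = 19: RHS = 13, y in [6, 17]  -> 2 point(s)
  x = 20: RHS = 3, y in [7, 16]  -> 2 point(s)
  x = 22: RHS = 4, y in [2, 21]  -> 2 point(s)
Affine points: 30. Add the point at infinity: total = 31.

#E(F_23) = 31


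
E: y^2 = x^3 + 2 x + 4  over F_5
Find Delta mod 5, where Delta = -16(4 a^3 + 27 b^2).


4 a^3 + 27 b^2 = 4*2^3 + 27*4^2 = 32 + 432 = 464
Delta = -16 * (464) = -7424
Delta mod 5 = 1

Delta = 1 (mod 5)


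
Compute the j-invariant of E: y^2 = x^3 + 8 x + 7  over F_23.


Delta = -16(4 a^3 + 27 b^2) mod 23 = 22
-1728 * (4 a)^3 = -1728 * (4*8)^3 mod 23 = 21
j = 21 * 22^(-1) mod 23 = 2

j = 2 (mod 23)


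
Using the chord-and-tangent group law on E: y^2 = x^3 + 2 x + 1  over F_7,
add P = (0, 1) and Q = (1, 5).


P != Q, so use the chord formula.
s = (y2 - y1) / (x2 - x1) = (4) / (1) mod 7 = 4
x3 = s^2 - x1 - x2 mod 7 = 4^2 - 0 - 1 = 1
y3 = s (x1 - x3) - y1 mod 7 = 4 * (0 - 1) - 1 = 2

P + Q = (1, 2)


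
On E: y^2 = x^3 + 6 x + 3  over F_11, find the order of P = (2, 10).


Compute successive multiples of P until we hit O:
  1P = (2, 10)
  2P = (0, 5)
  3P = (7, 5)
  4P = (3, 2)
  5P = (4, 6)
  6P = (9, 4)
  7P = (5, 2)
  8P = (5, 9)
  ... (continuing to 15P)
  15P = O

ord(P) = 15


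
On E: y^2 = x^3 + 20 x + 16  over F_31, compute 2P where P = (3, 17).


Doubling: s = (3 x1^2 + a) / (2 y1)
s = (3*3^2 + 20) / (2*17) mod 31 = 26
x3 = s^2 - 2 x1 mod 31 = 26^2 - 2*3 = 19
y3 = s (x1 - x3) - y1 mod 31 = 26 * (3 - 19) - 17 = 1

2P = (19, 1)


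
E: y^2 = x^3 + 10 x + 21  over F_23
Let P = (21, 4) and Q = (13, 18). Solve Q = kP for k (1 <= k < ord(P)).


Enumerate multiples of P until we hit Q = (13, 18):
  1P = (21, 4)
  2P = (13, 18)
Match found at i = 2.

k = 2


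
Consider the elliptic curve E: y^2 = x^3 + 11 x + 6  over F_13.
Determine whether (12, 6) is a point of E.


Check whether y^2 = x^3 + 11 x + 6 (mod 13) for (x, y) = (12, 6).
LHS: y^2 = 6^2 mod 13 = 10
RHS: x^3 + 11 x + 6 = 12^3 + 11*12 + 6 mod 13 = 7
LHS != RHS

No, not on the curve


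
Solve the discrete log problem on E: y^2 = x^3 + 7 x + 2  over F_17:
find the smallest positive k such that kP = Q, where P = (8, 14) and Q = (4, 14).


Enumerate multiples of P until we hit Q = (4, 14):
  1P = (8, 14)
  2P = (5, 14)
  3P = (4, 3)
  4P = (3, 4)
  5P = (10, 16)
  6P = (0, 11)
  7P = (11, 4)
  8P = (11, 13)
  9P = (0, 6)
  10P = (10, 1)
  11P = (3, 13)
  12P = (4, 14)
Match found at i = 12.

k = 12


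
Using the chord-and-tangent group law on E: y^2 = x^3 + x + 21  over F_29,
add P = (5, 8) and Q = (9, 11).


P != Q, so use the chord formula.
s = (y2 - y1) / (x2 - x1) = (3) / (4) mod 29 = 8
x3 = s^2 - x1 - x2 mod 29 = 8^2 - 5 - 9 = 21
y3 = s (x1 - x3) - y1 mod 29 = 8 * (5 - 21) - 8 = 9

P + Q = (21, 9)


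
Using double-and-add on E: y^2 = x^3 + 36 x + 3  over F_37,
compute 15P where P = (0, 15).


k = 15 = 1111_2 (binary, LSB first: 1111)
Double-and-add from P = (0, 15):
  bit 0 = 1: acc = O + (0, 15) = (0, 15)
  bit 1 = 1: acc = (0, 15) + (34, 33) = (2, 34)
  bit 2 = 1: acc = (2, 34) + (5, 30) = (3, 29)
  bit 3 = 1: acc = (3, 29) + (27, 7) = (23, 14)

15P = (23, 14)


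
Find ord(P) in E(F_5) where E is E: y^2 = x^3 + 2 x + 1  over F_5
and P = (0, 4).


Compute successive multiples of P until we hit O:
  1P = (0, 4)
  2P = (1, 2)
  3P = (3, 2)
  4P = (3, 3)
  5P = (1, 3)
  6P = (0, 1)
  7P = O

ord(P) = 7


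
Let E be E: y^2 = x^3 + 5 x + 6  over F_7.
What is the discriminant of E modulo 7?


4 a^3 + 27 b^2 = 4*5^3 + 27*6^2 = 500 + 972 = 1472
Delta = -16 * (1472) = -23552
Delta mod 7 = 3

Delta = 3 (mod 7)


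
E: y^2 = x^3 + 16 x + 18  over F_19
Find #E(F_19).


For each x in F_19, count y with y^2 = x^3 + 16 x + 18 mod 19:
  x = 1: RHS = 16, y in [4, 15]  -> 2 point(s)
  x = 2: RHS = 1, y in [1, 18]  -> 2 point(s)
  x = 3: RHS = 17, y in [6, 13]  -> 2 point(s)
  x = 6: RHS = 7, y in [8, 11]  -> 2 point(s)
  x = 7: RHS = 17, y in [6, 13]  -> 2 point(s)
  x = 9: RHS = 17, y in [6, 13]  -> 2 point(s)
  x = 10: RHS = 0, y in [0]  -> 1 point(s)
  x = 11: RHS = 5, y in [9, 10]  -> 2 point(s)
  x = 12: RHS = 0, y in [0]  -> 1 point(s)
  x = 15: RHS = 4, y in [2, 17]  -> 2 point(s)
  x = 16: RHS = 0, y in [0]  -> 1 point(s)
  x = 17: RHS = 16, y in [4, 15]  -> 2 point(s)
  x = 18: RHS = 1, y in [1, 18]  -> 2 point(s)
Affine points: 23. Add the point at infinity: total = 24.

#E(F_19) = 24


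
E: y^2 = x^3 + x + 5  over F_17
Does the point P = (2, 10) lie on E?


Check whether y^2 = x^3 + 1 x + 5 (mod 17) for (x, y) = (2, 10).
LHS: y^2 = 10^2 mod 17 = 15
RHS: x^3 + 1 x + 5 = 2^3 + 1*2 + 5 mod 17 = 15
LHS = RHS

Yes, on the curve


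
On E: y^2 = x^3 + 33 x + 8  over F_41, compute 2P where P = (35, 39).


Doubling: s = (3 x1^2 + a) / (2 y1)
s = (3*35^2 + 33) / (2*39) mod 41 = 16
x3 = s^2 - 2 x1 mod 41 = 16^2 - 2*35 = 22
y3 = s (x1 - x3) - y1 mod 41 = 16 * (35 - 22) - 39 = 5

2P = (22, 5)


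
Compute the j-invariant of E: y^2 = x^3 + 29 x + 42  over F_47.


Delta = -16(4 a^3 + 27 b^2) mod 47 = 31
-1728 * (4 a)^3 = -1728 * (4*29)^3 mod 47 = 4
j = 4 * 31^(-1) mod 47 = 35

j = 35 (mod 47)


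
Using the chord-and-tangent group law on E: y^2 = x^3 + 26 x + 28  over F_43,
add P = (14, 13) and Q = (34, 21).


P != Q, so use the chord formula.
s = (y2 - y1) / (x2 - x1) = (8) / (20) mod 43 = 9
x3 = s^2 - x1 - x2 mod 43 = 9^2 - 14 - 34 = 33
y3 = s (x1 - x3) - y1 mod 43 = 9 * (14 - 33) - 13 = 31

P + Q = (33, 31)


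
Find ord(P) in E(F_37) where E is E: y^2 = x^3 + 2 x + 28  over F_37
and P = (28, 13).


Compute successive multiples of P until we hit O:
  1P = (28, 13)
  2P = (8, 36)
  3P = (10, 7)
  4P = (32, 35)
  5P = (35, 4)
  6P = (27, 28)
  7P = (22, 8)
  8P = (36, 5)
  ... (continuing to 43P)
  43P = O

ord(P) = 43


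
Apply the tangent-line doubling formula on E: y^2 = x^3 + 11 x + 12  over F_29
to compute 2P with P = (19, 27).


Doubling: s = (3 x1^2 + a) / (2 y1)
s = (3*19^2 + 11) / (2*27) mod 29 = 2
x3 = s^2 - 2 x1 mod 29 = 2^2 - 2*19 = 24
y3 = s (x1 - x3) - y1 mod 29 = 2 * (19 - 24) - 27 = 21

2P = (24, 21)


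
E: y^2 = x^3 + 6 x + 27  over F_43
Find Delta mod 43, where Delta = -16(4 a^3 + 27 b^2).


4 a^3 + 27 b^2 = 4*6^3 + 27*27^2 = 864 + 19683 = 20547
Delta = -16 * (20547) = -328752
Delta mod 43 = 26

Delta = 26 (mod 43)


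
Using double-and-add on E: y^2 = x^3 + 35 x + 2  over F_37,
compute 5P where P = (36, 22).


k = 5 = 101_2 (binary, LSB first: 101)
Double-and-add from P = (36, 22):
  bit 0 = 1: acc = O + (36, 22) = (36, 22)
  bit 1 = 0: acc unchanged = (36, 22)
  bit 2 = 1: acc = (36, 22) + (36, 22) = (36, 15)

5P = (36, 15)


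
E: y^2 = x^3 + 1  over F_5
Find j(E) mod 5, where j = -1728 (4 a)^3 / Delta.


Delta = -16(4 a^3 + 27 b^2) mod 5 = 3
-1728 * (4 a)^3 = -1728 * (4*0)^3 mod 5 = 0
j = 0 * 3^(-1) mod 5 = 0

j = 0 (mod 5)


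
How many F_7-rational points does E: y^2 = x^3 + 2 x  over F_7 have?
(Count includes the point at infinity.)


For each x in F_7, count y with y^2 = x^3 + 2 x + 0 mod 7:
  x = 0: RHS = 0, y in [0]  -> 1 point(s)
  x = 4: RHS = 2, y in [3, 4]  -> 2 point(s)
  x = 5: RHS = 2, y in [3, 4]  -> 2 point(s)
  x = 6: RHS = 4, y in [2, 5]  -> 2 point(s)
Affine points: 7. Add the point at infinity: total = 8.

#E(F_7) = 8


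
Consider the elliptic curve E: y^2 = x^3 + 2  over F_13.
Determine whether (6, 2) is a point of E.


Check whether y^2 = x^3 + 0 x + 2 (mod 13) for (x, y) = (6, 2).
LHS: y^2 = 2^2 mod 13 = 4
RHS: x^3 + 0 x + 2 = 6^3 + 0*6 + 2 mod 13 = 10
LHS != RHS

No, not on the curve


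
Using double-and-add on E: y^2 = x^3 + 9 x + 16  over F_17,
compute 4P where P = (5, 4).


k = 4 = 100_2 (binary, LSB first: 001)
Double-and-add from P = (5, 4):
  bit 0 = 0: acc unchanged = O
  bit 1 = 0: acc unchanged = O
  bit 2 = 1: acc = O + (13, 1) = (13, 1)

4P = (13, 1)


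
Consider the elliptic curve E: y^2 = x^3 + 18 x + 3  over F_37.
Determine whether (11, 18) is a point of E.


Check whether y^2 = x^3 + 18 x + 3 (mod 37) for (x, y) = (11, 18).
LHS: y^2 = 18^2 mod 37 = 28
RHS: x^3 + 18 x + 3 = 11^3 + 18*11 + 3 mod 37 = 15
LHS != RHS

No, not on the curve


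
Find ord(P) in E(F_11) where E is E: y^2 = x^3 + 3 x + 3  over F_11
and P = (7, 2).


Compute successive multiples of P until we hit O:
  1P = (7, 2)
  2P = (9, 0)
  3P = (7, 9)
  4P = O

ord(P) = 4


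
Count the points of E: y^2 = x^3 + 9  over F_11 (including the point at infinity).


For each x in F_11, count y with y^2 = x^3 + 0 x + 9 mod 11:
  x = 0: RHS = 9, y in [3, 8]  -> 2 point(s)
  x = 3: RHS = 3, y in [5, 6]  -> 2 point(s)
  x = 6: RHS = 5, y in [4, 7]  -> 2 point(s)
  x = 7: RHS = 0, y in [0]  -> 1 point(s)
  x = 8: RHS = 4, y in [2, 9]  -> 2 point(s)
  x = 9: RHS = 1, y in [1, 10]  -> 2 point(s)
Affine points: 11. Add the point at infinity: total = 12.

#E(F_11) = 12


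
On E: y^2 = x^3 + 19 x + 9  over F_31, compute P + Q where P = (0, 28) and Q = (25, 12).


P != Q, so use the chord formula.
s = (y2 - y1) / (x2 - x1) = (15) / (25) mod 31 = 13
x3 = s^2 - x1 - x2 mod 31 = 13^2 - 0 - 25 = 20
y3 = s (x1 - x3) - y1 mod 31 = 13 * (0 - 20) - 28 = 22

P + Q = (20, 22)


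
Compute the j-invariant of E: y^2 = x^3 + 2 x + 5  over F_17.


Delta = -16(4 a^3 + 27 b^2) mod 17 = 10
-1728 * (4 a)^3 = -1728 * (4*2)^3 mod 17 = 12
j = 12 * 10^(-1) mod 17 = 8

j = 8 (mod 17)


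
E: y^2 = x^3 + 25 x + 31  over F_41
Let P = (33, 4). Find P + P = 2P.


Doubling: s = (3 x1^2 + a) / (2 y1)
s = (3*33^2 + 25) / (2*4) mod 41 = 22
x3 = s^2 - 2 x1 mod 41 = 22^2 - 2*33 = 8
y3 = s (x1 - x3) - y1 mod 41 = 22 * (33 - 8) - 4 = 13

2P = (8, 13)


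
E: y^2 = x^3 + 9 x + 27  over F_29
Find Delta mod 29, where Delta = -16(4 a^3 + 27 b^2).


4 a^3 + 27 b^2 = 4*9^3 + 27*27^2 = 2916 + 19683 = 22599
Delta = -16 * (22599) = -361584
Delta mod 29 = 17

Delta = 17 (mod 29)


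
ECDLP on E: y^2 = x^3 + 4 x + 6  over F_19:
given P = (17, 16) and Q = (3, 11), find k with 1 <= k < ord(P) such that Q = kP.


Enumerate multiples of P until we hit Q = (3, 11):
  1P = (17, 16)
  2P = (9, 7)
  3P = (10, 18)
  4P = (1, 12)
  5P = (7, 15)
  6P = (18, 1)
  7P = (0, 14)
  8P = (3, 8)
  9P = (16, 9)
  10P = (16, 10)
  11P = (3, 11)
Match found at i = 11.

k = 11


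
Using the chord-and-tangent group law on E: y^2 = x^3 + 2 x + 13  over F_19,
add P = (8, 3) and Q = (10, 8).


P != Q, so use the chord formula.
s = (y2 - y1) / (x2 - x1) = (5) / (2) mod 19 = 12
x3 = s^2 - x1 - x2 mod 19 = 12^2 - 8 - 10 = 12
y3 = s (x1 - x3) - y1 mod 19 = 12 * (8 - 12) - 3 = 6

P + Q = (12, 6)


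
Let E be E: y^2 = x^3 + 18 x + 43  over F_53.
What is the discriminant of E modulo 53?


4 a^3 + 27 b^2 = 4*18^3 + 27*43^2 = 23328 + 49923 = 73251
Delta = -16 * (73251) = -1172016
Delta mod 53 = 26

Delta = 26 (mod 53)


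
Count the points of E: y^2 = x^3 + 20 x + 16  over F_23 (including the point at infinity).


For each x in F_23, count y with y^2 = x^3 + 20 x + 16 mod 23:
  x = 0: RHS = 16, y in [4, 19]  -> 2 point(s)
  x = 2: RHS = 18, y in [8, 15]  -> 2 point(s)
  x = 7: RHS = 16, y in [4, 19]  -> 2 point(s)
  x = 11: RHS = 3, y in [7, 16]  -> 2 point(s)
  x = 12: RHS = 6, y in [11, 12]  -> 2 point(s)
  x = 13: RHS = 12, y in [9, 14]  -> 2 point(s)
  x = 14: RHS = 4, y in [2, 21]  -> 2 point(s)
  x = 16: RHS = 16, y in [4, 19]  -> 2 point(s)
  x = 17: RHS = 2, y in [5, 18]  -> 2 point(s)
  x = 22: RHS = 18, y in [8, 15]  -> 2 point(s)
Affine points: 20. Add the point at infinity: total = 21.

#E(F_23) = 21


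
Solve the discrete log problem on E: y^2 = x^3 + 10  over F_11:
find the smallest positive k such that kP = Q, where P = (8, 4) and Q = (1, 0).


Enumerate multiples of P until we hit Q = (1, 0):
  1P = (8, 4)
  2P = (10, 3)
  3P = (7, 1)
  4P = (5, 5)
  5P = (3, 9)
  6P = (1, 0)
Match found at i = 6.

k = 6


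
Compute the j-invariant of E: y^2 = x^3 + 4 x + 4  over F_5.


Delta = -16(4 a^3 + 27 b^2) mod 5 = 2
-1728 * (4 a)^3 = -1728 * (4*4)^3 mod 5 = 2
j = 2 * 2^(-1) mod 5 = 1

j = 1 (mod 5)


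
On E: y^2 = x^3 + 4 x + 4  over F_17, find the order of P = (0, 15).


Compute successive multiples of P until we hit O:
  1P = (0, 15)
  2P = (1, 3)
  3P = (7, 1)
  4P = (14, 13)
  5P = (11, 6)
  6P = (4, 13)
  7P = (9, 15)
  8P = (8, 2)
  ... (continuing to 25P)
  25P = O

ord(P) = 25


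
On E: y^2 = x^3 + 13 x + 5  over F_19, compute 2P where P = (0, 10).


Doubling: s = (3 x1^2 + a) / (2 y1)
s = (3*0^2 + 13) / (2*10) mod 19 = 13
x3 = s^2 - 2 x1 mod 19 = 13^2 - 2*0 = 17
y3 = s (x1 - x3) - y1 mod 19 = 13 * (0 - 17) - 10 = 16

2P = (17, 16)


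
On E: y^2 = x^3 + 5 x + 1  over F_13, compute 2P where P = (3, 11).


k = 2 = 10_2 (binary, LSB first: 01)
Double-and-add from P = (3, 11):
  bit 0 = 0: acc unchanged = O
  bit 1 = 1: acc = O + (6, 0) = (6, 0)

2P = (6, 0)


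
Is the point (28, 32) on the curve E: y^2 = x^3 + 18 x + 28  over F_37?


Check whether y^2 = x^3 + 18 x + 28 (mod 37) for (x, y) = (28, 32).
LHS: y^2 = 32^2 mod 37 = 25
RHS: x^3 + 18 x + 28 = 28^3 + 18*28 + 28 mod 37 = 25
LHS = RHS

Yes, on the curve


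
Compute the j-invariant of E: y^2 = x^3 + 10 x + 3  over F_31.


Delta = -16(4 a^3 + 27 b^2) mod 31 = 2
-1728 * (4 a)^3 = -1728 * (4*10)^3 mod 31 = 4
j = 4 * 2^(-1) mod 31 = 2

j = 2 (mod 31)


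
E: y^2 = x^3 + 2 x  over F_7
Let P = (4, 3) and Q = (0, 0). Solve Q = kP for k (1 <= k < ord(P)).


Enumerate multiples of P until we hit Q = (0, 0):
  1P = (4, 3)
  2P = (0, 0)
Match found at i = 2.

k = 2


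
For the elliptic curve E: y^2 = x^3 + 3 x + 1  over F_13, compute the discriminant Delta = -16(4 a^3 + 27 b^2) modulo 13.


4 a^3 + 27 b^2 = 4*3^3 + 27*1^2 = 108 + 27 = 135
Delta = -16 * (135) = -2160
Delta mod 13 = 11

Delta = 11 (mod 13)


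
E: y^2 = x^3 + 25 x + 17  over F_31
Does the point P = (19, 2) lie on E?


Check whether y^2 = x^3 + 25 x + 17 (mod 31) for (x, y) = (19, 2).
LHS: y^2 = 2^2 mod 31 = 4
RHS: x^3 + 25 x + 17 = 19^3 + 25*19 + 17 mod 31 = 4
LHS = RHS

Yes, on the curve


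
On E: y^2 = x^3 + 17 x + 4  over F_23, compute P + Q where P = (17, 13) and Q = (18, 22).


P != Q, so use the chord formula.
s = (y2 - y1) / (x2 - x1) = (9) / (1) mod 23 = 9
x3 = s^2 - x1 - x2 mod 23 = 9^2 - 17 - 18 = 0
y3 = s (x1 - x3) - y1 mod 23 = 9 * (17 - 0) - 13 = 2

P + Q = (0, 2)


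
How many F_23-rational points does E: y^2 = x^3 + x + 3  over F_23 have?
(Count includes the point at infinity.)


For each x in F_23, count y with y^2 = x^3 + 1 x + 3 mod 23:
  x = 0: RHS = 3, y in [7, 16]  -> 2 point(s)
  x = 2: RHS = 13, y in [6, 17]  -> 2 point(s)
  x = 4: RHS = 2, y in [5, 18]  -> 2 point(s)
  x = 5: RHS = 18, y in [8, 15]  -> 2 point(s)
  x = 6: RHS = 18, y in [8, 15]  -> 2 point(s)
  x = 7: RHS = 8, y in [10, 13]  -> 2 point(s)
  x = 10: RHS = 1, y in [1, 22]  -> 2 point(s)
  x = 12: RHS = 18, y in [8, 15]  -> 2 point(s)
  x = 14: RHS = 1, y in [1, 22]  -> 2 point(s)
  x = 15: RHS = 12, y in [9, 14]  -> 2 point(s)
  x = 19: RHS = 4, y in [2, 21]  -> 2 point(s)
  x = 21: RHS = 16, y in [4, 19]  -> 2 point(s)
  x = 22: RHS = 1, y in [1, 22]  -> 2 point(s)
Affine points: 26. Add the point at infinity: total = 27.

#E(F_23) = 27


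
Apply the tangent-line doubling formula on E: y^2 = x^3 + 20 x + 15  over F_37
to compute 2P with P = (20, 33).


Doubling: s = (3 x1^2 + a) / (2 y1)
s = (3*20^2 + 20) / (2*33) mod 37 = 14
x3 = s^2 - 2 x1 mod 37 = 14^2 - 2*20 = 8
y3 = s (x1 - x3) - y1 mod 37 = 14 * (20 - 8) - 33 = 24

2P = (8, 24)


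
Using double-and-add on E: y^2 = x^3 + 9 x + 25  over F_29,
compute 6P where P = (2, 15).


k = 6 = 110_2 (binary, LSB first: 011)
Double-and-add from P = (2, 15):
  bit 0 = 0: acc unchanged = O
  bit 1 = 1: acc = O + (2, 14) = (2, 14)
  bit 2 = 1: acc = (2, 14) + (2, 15) = O

6P = O


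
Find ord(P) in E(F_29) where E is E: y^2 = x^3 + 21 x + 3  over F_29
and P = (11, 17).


Compute successive multiples of P until we hit O:
  1P = (11, 17)
  2P = (2, 13)
  3P = (23, 26)
  4P = (1, 5)
  5P = (8, 4)
  6P = (3, 8)
  7P = (14, 5)
  8P = (20, 19)
  ... (continuing to 18P)
  18P = O

ord(P) = 18


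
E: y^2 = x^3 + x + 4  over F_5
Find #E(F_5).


For each x in F_5, count y with y^2 = x^3 + 1 x + 4 mod 5:
  x = 0: RHS = 4, y in [2, 3]  -> 2 point(s)
  x = 1: RHS = 1, y in [1, 4]  -> 2 point(s)
  x = 2: RHS = 4, y in [2, 3]  -> 2 point(s)
  x = 3: RHS = 4, y in [2, 3]  -> 2 point(s)
Affine points: 8. Add the point at infinity: total = 9.

#E(F_5) = 9


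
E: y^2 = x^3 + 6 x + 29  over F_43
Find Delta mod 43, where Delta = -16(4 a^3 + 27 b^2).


4 a^3 + 27 b^2 = 4*6^3 + 27*29^2 = 864 + 22707 = 23571
Delta = -16 * (23571) = -377136
Delta mod 43 = 17

Delta = 17 (mod 43)


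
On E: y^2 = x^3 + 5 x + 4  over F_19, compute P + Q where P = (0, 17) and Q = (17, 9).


P != Q, so use the chord formula.
s = (y2 - y1) / (x2 - x1) = (11) / (17) mod 19 = 4
x3 = s^2 - x1 - x2 mod 19 = 4^2 - 0 - 17 = 18
y3 = s (x1 - x3) - y1 mod 19 = 4 * (0 - 18) - 17 = 6

P + Q = (18, 6)


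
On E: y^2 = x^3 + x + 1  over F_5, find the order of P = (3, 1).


Compute successive multiples of P until we hit O:
  1P = (3, 1)
  2P = (0, 1)
  3P = (2, 4)
  4P = (4, 2)
  5P = (4, 3)
  6P = (2, 1)
  7P = (0, 4)
  8P = (3, 4)
  ... (continuing to 9P)
  9P = O

ord(P) = 9
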